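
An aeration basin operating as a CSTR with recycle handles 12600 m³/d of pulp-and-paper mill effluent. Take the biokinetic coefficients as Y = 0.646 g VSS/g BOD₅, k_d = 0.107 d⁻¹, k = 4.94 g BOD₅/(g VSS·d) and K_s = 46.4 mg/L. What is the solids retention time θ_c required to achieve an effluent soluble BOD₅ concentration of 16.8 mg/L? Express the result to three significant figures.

θ_c ≈ 1.35 d

From 1/θ_c = Y·k·S/(K_s + S) − k_d: Y·k·S/(K_s+S) = 0.646 × 4.94 × 16.8 / (46.4 + 16.8) = 0.8483 d⁻¹.
Then 1/θ_c = μ − k_d = 0.8483 − 0.107 = 0.7413 d⁻¹, giving θ_c = 1.349 d.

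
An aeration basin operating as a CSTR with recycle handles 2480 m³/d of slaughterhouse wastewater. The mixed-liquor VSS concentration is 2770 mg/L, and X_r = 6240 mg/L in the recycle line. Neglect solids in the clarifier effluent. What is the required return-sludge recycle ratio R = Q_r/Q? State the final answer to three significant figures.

Solids balance on the clarifier gives (1+R)X = R·X_r, so R = X/(X_r − X) = 2770 / (6240 − 2770) = 0.7983.

R ≈ 0.798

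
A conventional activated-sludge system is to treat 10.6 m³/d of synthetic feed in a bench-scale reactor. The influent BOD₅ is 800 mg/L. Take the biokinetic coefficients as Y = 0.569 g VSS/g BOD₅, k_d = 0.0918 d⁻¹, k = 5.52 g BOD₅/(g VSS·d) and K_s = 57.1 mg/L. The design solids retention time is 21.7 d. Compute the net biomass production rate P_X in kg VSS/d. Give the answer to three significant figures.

From the Monod/SRT balance for a CMAS, S = K_s·(1+k_d θ_c)/[θ_c·(Y k − k_d) − 1] = 57.1 × (1 + 0.0918 × 21.7) / [21.7 × (0.569 × 5.52 − 0.0918) − 1] = 170.8 / 65.17 = 2.622 mg/L.
Correct the yield for decay: Y_obs = Y/(1 + k_d θ_c) = 0.569 / (1 + 0.0918 × 21.7) = 0.569 / 2.992 = 0.1902.
Mass of BOD₅ removed per day: Q(S₀ − S) = 10.6 × 797.4 g/m³ = 8.452 kg/d.
Net biomass production P_X = Y_obs × Q·(S₀ − S) = 0.1902 × 8.452 = 1.607 kg VSS/d.

P_X ≈ 1.61 kg VSS/d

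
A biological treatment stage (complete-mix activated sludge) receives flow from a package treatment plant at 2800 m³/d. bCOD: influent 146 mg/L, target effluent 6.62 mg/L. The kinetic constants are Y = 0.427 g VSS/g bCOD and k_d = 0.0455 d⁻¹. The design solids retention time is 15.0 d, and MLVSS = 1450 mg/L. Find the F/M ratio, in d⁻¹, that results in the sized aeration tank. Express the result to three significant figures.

Steady-state biomass mass balance: V·X·(1 + k_d·θ_c) = Y·Q·(S₀ − S)·θ_c, so V = 0.427 × 2800 × (146 − 6.62) × 15.0 / [1450 × (1 + 0.0455 × 15.0)] = 2.5×10^6 / 2440 = 1025 m³.
Food-to-microorganism ratio F/M = Q S₀ / (V X) = 2800 × 146 / (1025 × 1450) = 0.2752 d⁻¹.

F/M ≈ 0.275 d⁻¹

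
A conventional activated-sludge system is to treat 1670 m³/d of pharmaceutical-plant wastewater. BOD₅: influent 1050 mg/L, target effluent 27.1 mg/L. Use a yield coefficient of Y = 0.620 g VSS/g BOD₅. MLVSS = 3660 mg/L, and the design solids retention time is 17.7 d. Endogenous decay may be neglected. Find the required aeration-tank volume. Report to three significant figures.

V ≈ 5120 m³

V·X = Y·Q·ΔS·θ_c gives V = 0.620 × 1670 × (1050 − 27.1) × 17.7 / 3660 = 5122 m³.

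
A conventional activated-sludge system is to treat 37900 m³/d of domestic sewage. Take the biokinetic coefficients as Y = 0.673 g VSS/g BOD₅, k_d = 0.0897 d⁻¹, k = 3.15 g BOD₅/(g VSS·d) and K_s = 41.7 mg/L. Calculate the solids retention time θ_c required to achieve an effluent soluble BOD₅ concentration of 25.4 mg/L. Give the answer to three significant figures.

θ_c ≈ 1.40 d

At the target effluent, Y k S/(K_s+S) = 0.673×3.15×25.4/67.10 = 0.8025 d⁻¹.
θ_c = 1/(μ − k_d) = 1/(0.8025 − 0.0897) = 1/0.7128 = 1.403 d.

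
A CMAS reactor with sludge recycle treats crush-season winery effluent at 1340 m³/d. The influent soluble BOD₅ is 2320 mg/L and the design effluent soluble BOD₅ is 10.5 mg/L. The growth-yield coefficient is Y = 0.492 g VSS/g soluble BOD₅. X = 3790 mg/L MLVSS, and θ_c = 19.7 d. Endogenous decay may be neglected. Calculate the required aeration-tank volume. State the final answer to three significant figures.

V ≈ 7910 m³

Biomass mass balance (decay neglected): V·X = Y·Q·(S₀ − S)·θ_c, so V = 0.492 × 1340 × (2320 − 10.5) × 19.7 / 3790 = 7914 m³.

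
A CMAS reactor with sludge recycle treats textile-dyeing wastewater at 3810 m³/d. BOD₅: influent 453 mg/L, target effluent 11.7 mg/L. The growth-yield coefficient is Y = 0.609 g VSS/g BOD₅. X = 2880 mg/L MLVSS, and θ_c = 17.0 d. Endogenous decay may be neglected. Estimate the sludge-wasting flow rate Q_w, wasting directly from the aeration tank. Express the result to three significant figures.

Q_w ≈ 356 m³/d

With k_d = 0 the design equation reduces to V = Y Q (S₀−S) θ_c / X = 0.609 × 3810 × (453 − 11.7) × 17.0 / 2880 = 6044 m³.
With mixed-liquor wasting, θ_c = V/Q_w, so Q_w = V/θ_c = 6044/17.0 = 355.5 m³/d.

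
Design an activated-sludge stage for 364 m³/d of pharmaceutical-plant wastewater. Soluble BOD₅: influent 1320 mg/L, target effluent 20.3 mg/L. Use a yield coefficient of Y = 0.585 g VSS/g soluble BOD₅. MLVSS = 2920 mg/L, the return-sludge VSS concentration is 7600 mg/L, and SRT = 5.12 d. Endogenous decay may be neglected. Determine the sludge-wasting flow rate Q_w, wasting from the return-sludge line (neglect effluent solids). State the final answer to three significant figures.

Q_w ≈ 36.4 m³/d

With k_d = 0 the design equation reduces to V = Y Q (S₀−S) θ_c / X = 0.585 × 364 × (1320 − 20.3) × 5.12 / 2920 = 485.3 m³.
θ_c = V·X/(Q_w·X_r) when wasting from the recycle, so Q_w = V·X/(θ_c·X_r) = 485.3 × 2920 / (5.12 × 7600) = 36.42 m³/d.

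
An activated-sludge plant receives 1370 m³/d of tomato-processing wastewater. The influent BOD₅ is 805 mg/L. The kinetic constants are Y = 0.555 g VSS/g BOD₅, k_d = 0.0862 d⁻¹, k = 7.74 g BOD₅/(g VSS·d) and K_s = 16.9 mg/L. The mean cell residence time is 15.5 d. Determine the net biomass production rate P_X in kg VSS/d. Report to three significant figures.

For a completely mixed reactor with recycle the Lawrence–McCarty relation gives S = K_s·(1 + k_d·θ_c) / [θ_c·(Y·k − k_d) − 1] = 16.9 × (1 + 0.0862 × 15.5) / [15.5 × (0.555 × 7.74 − 0.0862) − 1] = 39.48 / 64.25 = 0.6145 mg/L.
Observed yield with endogenous decay: Y_obs = Y / (1 + k_d·θ_c) = 0.555 / (1 + 0.0862 × 15.5) = 0.555 / 2.336 = 0.2376 g VSS/g BOD₅.
Mass of BOD₅ removed per day: Q(S₀ − S) = 1370 × 804.4 g/m³ = 1102 kg/d.
So the net sludge growth is P_X = 0.2376 × 1102 = 261.8 kg VSS/d.

P_X ≈ 262 kg VSS/d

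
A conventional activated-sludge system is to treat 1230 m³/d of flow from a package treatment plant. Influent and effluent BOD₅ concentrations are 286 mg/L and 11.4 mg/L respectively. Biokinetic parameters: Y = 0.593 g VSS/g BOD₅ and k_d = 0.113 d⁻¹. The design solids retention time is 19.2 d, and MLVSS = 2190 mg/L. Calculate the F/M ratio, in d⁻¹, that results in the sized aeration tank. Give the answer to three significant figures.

F/M ≈ 0.290 d⁻¹

Rearranging the biomass balance for a CMAS with decay, V = Y·Q·ΔS·θ_c / [X·(1+k_d θ_c)] = 0.593 × 1230 × (286 − 11.4) × 19.2 / [2190 × (1 + 0.113 × 19.2)] = 3.85×10^6 / 6941 = 554.0 m³.
F/M = Q·S₀ / (V·X) = 1230 × 286 / (554.0 × 2190) = 0.2899 g BOD₅·(g VSS·d)⁻¹.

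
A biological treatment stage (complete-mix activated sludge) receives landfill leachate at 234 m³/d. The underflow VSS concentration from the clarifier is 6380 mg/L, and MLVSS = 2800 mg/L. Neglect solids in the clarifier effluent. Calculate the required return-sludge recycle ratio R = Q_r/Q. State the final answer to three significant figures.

R ≈ 0.782

Solids balance on the clarifier gives (1+R)X = R·X_r, so R = X/(X_r − X) = 2800 / (6380 − 2800) = 0.7821.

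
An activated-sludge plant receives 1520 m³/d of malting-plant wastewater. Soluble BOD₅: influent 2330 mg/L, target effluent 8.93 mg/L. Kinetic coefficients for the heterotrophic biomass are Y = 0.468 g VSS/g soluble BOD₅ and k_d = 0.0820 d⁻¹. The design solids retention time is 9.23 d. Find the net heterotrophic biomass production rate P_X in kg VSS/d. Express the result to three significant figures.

P_X ≈ 940 kg VSS/d

Y_obs = Y / (1 + k_d θ_c) = 0.468 / (1 + 0.0820 × 9.23) = 0.468 / 1.757 = 0.2664.
ΔS = 2330 − 8.93 = 2321 mg/L, so the substrate removal rate is 1520 × 2321/1000 = 3528 kg soluble BOD₅/d.
Biomass produced: P_X = Y_obs·Q·ΔS = 0.2664 × 3528 ≈ 939.8 kg VSS/d.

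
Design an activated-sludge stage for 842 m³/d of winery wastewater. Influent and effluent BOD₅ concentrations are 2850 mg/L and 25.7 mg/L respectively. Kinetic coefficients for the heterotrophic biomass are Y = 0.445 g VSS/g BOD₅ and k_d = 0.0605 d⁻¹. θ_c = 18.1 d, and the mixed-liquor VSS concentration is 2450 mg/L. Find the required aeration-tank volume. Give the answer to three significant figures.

Rearranging the biomass balance for a CMAS with decay, V = Y·Q·ΔS·θ_c / [X·(1+k_d θ_c)] = 0.445 × 842 × (2850 − 25.7) × 18.1 / [2450 × (1 + 0.0605 × 18.1)] = 1.92×10^7 / 5133 = 3732 m³.

V ≈ 3730 m³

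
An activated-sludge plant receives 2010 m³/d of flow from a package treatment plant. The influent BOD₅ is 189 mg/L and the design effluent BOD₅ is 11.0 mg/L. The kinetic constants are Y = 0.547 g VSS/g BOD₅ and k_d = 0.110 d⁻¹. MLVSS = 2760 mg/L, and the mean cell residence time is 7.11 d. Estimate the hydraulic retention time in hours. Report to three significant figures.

From the SRT design equation V = Y Q (S₀−S) θ_c / [X (1 + k_d θ_c)] = 0.547 × 2010 × (189 − 11.0) × 7.11 / [2760 × (1 + 0.110 × 7.11)] = 1.39×10^6 / 4919 = 282.9 m³.
HRT = V/Q = 282.9 m³ / 2010 m³·d⁻¹ = 0.1407 d × 24 = 3.378 h.

τ ≈ 3.38 h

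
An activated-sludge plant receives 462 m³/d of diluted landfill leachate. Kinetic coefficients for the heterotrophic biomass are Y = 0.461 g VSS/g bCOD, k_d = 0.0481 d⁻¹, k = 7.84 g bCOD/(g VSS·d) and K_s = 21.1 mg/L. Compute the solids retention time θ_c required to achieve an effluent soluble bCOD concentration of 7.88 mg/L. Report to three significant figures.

θ_c ≈ 1.07 d

From 1/θ_c = Y·k·S/(K_s + S) − k_d: Y·k·S/(K_s+S) = 0.461 × 7.84 × 7.88 / (21.1 + 7.88) = 0.9828 d⁻¹.
Then 1/θ_c = μ − k_d = 0.9828 − 0.0481 = 0.9347 d⁻¹, giving θ_c = 1.070 d.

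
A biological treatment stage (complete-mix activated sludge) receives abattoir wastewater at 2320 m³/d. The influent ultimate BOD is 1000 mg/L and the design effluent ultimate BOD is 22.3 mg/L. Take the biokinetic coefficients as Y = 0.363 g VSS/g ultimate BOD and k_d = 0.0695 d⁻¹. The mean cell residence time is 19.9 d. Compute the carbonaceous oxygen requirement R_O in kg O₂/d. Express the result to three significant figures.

Y_obs = Y / (1 + k_d θ_c) = 0.363 / (1 + 0.0695 × 19.9) = 0.363 / 2.383 = 0.1523.
Substrate removed = Q·(S₀ − S) = 2320 m³/d × (1000 − 22.3) g/m³ = 2.27×10^6 g/d = 2268 kg/d.
Net sludge production P_X = 0.1523 × 2268 = 345.5 kg VSS/d.
Carbonaceous O₂ demand = substrate oxidised − cell-mass equivalent = 2268 − 1.42 × 345.5 = 1778 kg O₂/d.

R_O ≈ 1780 kg O₂/d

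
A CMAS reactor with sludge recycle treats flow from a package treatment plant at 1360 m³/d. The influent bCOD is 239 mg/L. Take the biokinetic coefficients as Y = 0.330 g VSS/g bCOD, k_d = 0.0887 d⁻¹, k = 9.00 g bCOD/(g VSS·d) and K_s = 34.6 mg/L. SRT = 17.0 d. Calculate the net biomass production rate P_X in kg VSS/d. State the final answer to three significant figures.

P_X ≈ 42.4 kg VSS/d

From the Monod/SRT balance for a CMAS, S = K_s·(1+k_d θ_c)/[θ_c·(Y k − k_d) − 1] = 34.6 × (1 + 0.0887 × 17.0) / [17.0 × (0.330 × 9.00 − 0.0887) − 1] = 86.77 / 47.98 = 1.808 mg/L.
Observed yield with endogenous decay: Y_obs = Y / (1 + k_d·θ_c) = 0.330 / (1 + 0.0887 × 17.0) = 0.330 / 2.508 = 0.1316 g VSS/g bCOD.
ΔS = 239 − 1.81 = 237.2 mg/L, so the substrate removal rate is 1360 × 237.2/1000 = 322.6 kg bCOD/d.
P_X = Y_obs · Q(S₀ − S) = 0.1316 × 322.6 = 42.45 kg VSS/d.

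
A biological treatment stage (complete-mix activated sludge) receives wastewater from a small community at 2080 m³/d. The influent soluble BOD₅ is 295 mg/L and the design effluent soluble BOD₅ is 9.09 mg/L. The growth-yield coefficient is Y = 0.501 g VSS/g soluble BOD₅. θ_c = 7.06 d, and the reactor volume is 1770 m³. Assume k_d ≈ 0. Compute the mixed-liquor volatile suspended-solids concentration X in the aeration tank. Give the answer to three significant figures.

X ≈ 1190 mg/L

From V·X = Y·Q·(S₀ − S)·θ_c (decay neglected): X = 0.501 × 2080 × (295 − 9.09) × 7.06 / 1770 = 1188 mg/L.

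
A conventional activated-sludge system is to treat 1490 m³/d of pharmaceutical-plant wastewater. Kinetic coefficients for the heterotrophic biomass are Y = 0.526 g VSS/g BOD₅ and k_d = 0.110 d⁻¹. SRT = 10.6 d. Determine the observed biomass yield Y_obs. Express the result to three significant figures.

Y_obs ≈ 0.243 g VSS/g BOD₅

Y_obs = Y / (1 + k_d θ_c) = 0.526 / (1 + 0.110 × 10.6) = 0.526 / 2.166 = 0.2428.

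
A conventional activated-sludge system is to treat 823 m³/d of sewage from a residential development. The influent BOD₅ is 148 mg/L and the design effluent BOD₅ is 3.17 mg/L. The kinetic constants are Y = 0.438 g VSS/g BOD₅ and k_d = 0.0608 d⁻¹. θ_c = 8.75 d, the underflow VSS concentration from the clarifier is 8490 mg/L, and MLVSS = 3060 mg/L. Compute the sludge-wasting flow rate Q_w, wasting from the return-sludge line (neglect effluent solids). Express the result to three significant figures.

From the SRT design equation V = Y Q (S₀−S) θ_c / [X (1 + k_d θ_c)] = 0.438 × 823 × (148 − 3.17) × 8.75 / [3060 × (1 + 0.0608 × 8.75)] = 4.57×10^5 / 4688 = 97.45 m³.
θ_c = V·X/(Q_w·X_r) when wasting from the recycle, so Q_w = V·X/(θ_c·X_r) = 97.45 × 3060 / (8.75 × 8490) = 4.014 m³/d.

Q_w ≈ 4.01 m³/d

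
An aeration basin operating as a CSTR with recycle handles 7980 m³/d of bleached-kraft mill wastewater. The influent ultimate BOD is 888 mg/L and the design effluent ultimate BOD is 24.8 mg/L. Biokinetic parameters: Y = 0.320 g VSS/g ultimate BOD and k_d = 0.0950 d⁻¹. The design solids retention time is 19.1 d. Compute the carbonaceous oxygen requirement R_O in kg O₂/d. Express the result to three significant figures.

R_O ≈ 5780 kg O₂/d

The observed yield is Y_obs = Y/(1 + k_d·θ_c) = 0.320 / (1 + 0.0950 × 19.1) = 0.320 / 2.815 = 0.1137 g VSS per g ultimate BOD removed.
Mass of ultimate BOD removed per day: Q(S₀ − S) = 7980 × 863.2 g/m³ = 6888 kg/d.
Net sludge production P_X = 0.1137 × 6888 = 783.2 kg VSS/d.
Carbonaceous O₂ demand = substrate oxidised − cell-mass equivalent = 6888 − 1.42 × 783.2 = 5776 kg O₂/d.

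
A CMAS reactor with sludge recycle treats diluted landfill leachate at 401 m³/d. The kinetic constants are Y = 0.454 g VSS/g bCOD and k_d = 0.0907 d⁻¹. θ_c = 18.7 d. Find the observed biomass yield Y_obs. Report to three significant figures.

Y_obs ≈ 0.168 g VSS/g bCOD

Observed yield with endogenous decay: Y_obs = Y / (1 + k_d·θ_c) = 0.454 / (1 + 0.0907 × 18.7) = 0.454 / 2.696 = 0.1684 g VSS/g bCOD.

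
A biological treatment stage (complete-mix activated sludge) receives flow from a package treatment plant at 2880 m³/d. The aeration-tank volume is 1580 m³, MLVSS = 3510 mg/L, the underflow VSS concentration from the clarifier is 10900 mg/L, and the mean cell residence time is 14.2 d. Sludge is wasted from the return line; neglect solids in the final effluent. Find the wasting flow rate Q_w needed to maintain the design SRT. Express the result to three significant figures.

Q_w ≈ 35.8 m³/d

Q_w = (V·X)/(θ_c X_r) = 1580 × 3510 / (14.2 × 10900) = 35.83 m³/d.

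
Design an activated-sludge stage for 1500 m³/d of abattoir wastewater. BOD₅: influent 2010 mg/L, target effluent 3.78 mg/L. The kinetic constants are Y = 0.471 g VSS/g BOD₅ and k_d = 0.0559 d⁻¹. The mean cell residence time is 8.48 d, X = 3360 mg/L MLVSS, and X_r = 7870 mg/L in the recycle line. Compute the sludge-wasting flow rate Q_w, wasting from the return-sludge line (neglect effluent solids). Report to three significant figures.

Q_w ≈ 122 m³/d

From the SRT design equation V = Y Q (S₀−S) θ_c / [X (1 + k_d θ_c)] = 0.471 × 1500 × (2010 − 3.78) × 8.48 / [3360 × (1 + 0.0559 × 8.48)] = 1.2×10^7 / 4953 = 2427 m³.
Q_w = (V·X)/(θ_c X_r) = 2427 × 3360 / (8.48 × 7870) = 122.2 m³/d.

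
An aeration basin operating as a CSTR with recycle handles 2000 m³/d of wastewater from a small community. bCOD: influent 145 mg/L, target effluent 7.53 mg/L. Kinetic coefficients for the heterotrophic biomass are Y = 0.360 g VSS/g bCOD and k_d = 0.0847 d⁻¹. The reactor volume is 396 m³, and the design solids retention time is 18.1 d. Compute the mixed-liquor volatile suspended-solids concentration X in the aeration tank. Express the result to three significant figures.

X ≈ 1790 mg/L

Solving the biomass balance for X: X = Y Q (S₀−S) θ_c / [V (1+k_d θ_c)] = 0.360 × 2000 × (145 − 7.53) × 18.1 / [396 × (1 + 0.0847 × 18.1)] = 1786 mg/L.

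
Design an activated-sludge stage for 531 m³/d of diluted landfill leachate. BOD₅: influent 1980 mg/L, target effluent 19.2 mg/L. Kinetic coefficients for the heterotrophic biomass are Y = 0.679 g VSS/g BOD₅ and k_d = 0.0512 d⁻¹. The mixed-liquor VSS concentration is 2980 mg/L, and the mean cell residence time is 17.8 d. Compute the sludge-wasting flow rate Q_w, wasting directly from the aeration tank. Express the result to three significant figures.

Steady-state biomass mass balance: V·X·(1 + k_d·θ_c) = Y·Q·(S₀ − S)·θ_c, so V = 0.679 × 531 × (1980 − 19.2) × 17.8 / [2980 × (1 + 0.0512 × 17.8)] = 1.26×10^7 / 5696 = 2209 m³.
Wasting from the aeration tank: Q_w = V / θ_c = 2209 / 17.8 = 124.1 m³/d.

Q_w ≈ 124 m³/d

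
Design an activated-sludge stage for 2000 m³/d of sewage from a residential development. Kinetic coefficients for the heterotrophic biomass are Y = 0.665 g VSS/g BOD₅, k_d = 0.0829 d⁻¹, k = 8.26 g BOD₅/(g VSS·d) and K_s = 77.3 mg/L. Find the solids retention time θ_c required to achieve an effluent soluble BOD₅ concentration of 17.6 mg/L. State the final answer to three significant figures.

θ_c ≈ 1.07 d

Specific growth rate at S = 17.6 mg/L: μ = YkS/(K_s+S) = 0.665·8.26·17.6/(77.3+17.6) = 1.019 d⁻¹.
1/θ_c = 1.019 − 0.0829 = 0.9358 d⁻¹, so θ_c = 1.069 d.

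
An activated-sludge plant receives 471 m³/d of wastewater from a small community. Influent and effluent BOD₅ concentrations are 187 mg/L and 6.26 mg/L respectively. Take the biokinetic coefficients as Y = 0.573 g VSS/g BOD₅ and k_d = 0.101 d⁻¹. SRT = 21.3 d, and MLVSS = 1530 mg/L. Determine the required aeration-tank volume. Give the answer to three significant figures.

From the SRT design equation V = Y Q (S₀−S) θ_c / [X (1 + k_d θ_c)] = 0.573 × 471 × (187 − 6.26) × 21.3 / [1530 × (1 + 0.101 × 21.3)] = 1.04×10^6 / 4821 = 215.5 m³.

V ≈ 215 m³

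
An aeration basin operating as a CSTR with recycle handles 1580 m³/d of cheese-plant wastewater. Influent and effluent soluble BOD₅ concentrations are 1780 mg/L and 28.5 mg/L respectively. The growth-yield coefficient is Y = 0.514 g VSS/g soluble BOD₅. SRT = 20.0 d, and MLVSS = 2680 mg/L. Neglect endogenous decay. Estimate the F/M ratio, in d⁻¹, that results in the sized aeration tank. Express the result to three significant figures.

F/M ≈ 0.0989 d⁻¹

Biomass mass balance (decay neglected): V·X = Y·Q·(S₀ − S)·θ_c, so V = 0.514 × 1580 × (1780 − 28.5) × 20.0 / 2680 = 10615 m³.
F/M = Q·S₀ / (V·X) = 1580 × 1780 / (10615 × 2680) = 0.09886 g soluble BOD₅·(g VSS·d)⁻¹.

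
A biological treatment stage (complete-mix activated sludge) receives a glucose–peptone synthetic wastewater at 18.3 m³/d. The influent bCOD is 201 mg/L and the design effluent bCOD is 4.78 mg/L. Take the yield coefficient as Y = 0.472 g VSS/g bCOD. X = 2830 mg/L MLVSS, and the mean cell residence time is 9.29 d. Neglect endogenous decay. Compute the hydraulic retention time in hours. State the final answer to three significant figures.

τ ≈ 7.30 h

With k_d = 0 the design equation reduces to V = Y Q (S₀−S) θ_c / X = 0.472 × 18.3 × (201 − 4.78) × 9.29 / 2830 = 5.564 m³.
HRT = V/Q = 5.564 m³ / 18.3 m³·d⁻¹ = 0.3040 d × 24 = 7.297 h.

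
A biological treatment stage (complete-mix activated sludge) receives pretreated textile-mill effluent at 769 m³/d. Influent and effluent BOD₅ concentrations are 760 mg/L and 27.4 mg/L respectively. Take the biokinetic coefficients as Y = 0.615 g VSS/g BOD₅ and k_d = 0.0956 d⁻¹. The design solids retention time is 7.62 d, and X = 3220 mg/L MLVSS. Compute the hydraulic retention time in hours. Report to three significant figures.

Rearranging the biomass balance for a CMAS with decay, V = Y·Q·ΔS·θ_c / [X·(1+k_d θ_c)] = 0.615 × 769 × (760 − 27.4) × 7.62 / [3220 × (1 + 0.0956 × 7.62)] = 2.64×10^6 / 5566 = 474.4 m³.
HRT = V/Q = 474.4 m³ / 769 m³·d⁻¹ = 0.6168 d × 24 = 14.80 h.

τ ≈ 14.8 h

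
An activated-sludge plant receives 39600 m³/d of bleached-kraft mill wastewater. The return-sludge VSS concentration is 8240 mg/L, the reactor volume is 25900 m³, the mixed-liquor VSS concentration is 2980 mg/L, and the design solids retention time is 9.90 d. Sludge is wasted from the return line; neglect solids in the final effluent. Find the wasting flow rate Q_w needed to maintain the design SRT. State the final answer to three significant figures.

Q_w = (V·X)/(θ_c X_r) = 25900 × 2980 / (9.90 × 8240) = 946.1 m³/d.

Q_w ≈ 946 m³/d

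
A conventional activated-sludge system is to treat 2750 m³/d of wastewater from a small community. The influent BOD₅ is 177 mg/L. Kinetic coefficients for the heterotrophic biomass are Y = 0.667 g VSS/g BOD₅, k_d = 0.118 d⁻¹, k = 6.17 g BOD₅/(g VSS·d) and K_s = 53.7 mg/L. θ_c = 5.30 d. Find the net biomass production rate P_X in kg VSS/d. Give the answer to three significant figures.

For a completely mixed reactor with recycle the Lawrence–McCarty relation gives S = K_s·(1 + k_d·θ_c) / [θ_c·(Y·k − k_d) − 1] = 53.7 × (1 + 0.118 × 5.30) / [5.30 × (0.667 × 6.17 − 0.118) − 1] = 87.28 / 20.19 = 4.324 mg/L.
Observed yield with endogenous decay: Y_obs = Y / (1 + k_d·θ_c) = 0.667 / (1 + 0.118 × 5.30) = 0.667 / 1.625 = 0.4104 g VSS/g BOD₅.
ΔS = 177 − 4.32 = 172.7 mg/L, so the substrate removal rate is 2750 × 172.7/1000 = 474.9 kg BOD₅/d.
So the net sludge growth is P_X = 0.4104 × 474.9 = 194.9 kg VSS/d.

P_X ≈ 195 kg VSS/d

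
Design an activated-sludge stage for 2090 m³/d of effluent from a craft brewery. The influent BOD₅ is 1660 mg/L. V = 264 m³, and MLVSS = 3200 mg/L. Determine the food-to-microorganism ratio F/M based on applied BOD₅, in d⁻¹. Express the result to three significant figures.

Food-to-microorganism ratio F/M = Q S₀ / (V X) = 2090 × 1660 / (264.0 × 3200) = 4.107 d⁻¹.

F/M ≈ 4.11 d⁻¹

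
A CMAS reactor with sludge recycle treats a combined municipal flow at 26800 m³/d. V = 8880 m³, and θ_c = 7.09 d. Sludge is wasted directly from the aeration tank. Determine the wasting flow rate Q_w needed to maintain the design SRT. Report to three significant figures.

Q_w ≈ 1250 m³/d

For wasting at MLVSS concentration, Q_w = V/θ_c = 8880/7.09 = 1252 m³/d.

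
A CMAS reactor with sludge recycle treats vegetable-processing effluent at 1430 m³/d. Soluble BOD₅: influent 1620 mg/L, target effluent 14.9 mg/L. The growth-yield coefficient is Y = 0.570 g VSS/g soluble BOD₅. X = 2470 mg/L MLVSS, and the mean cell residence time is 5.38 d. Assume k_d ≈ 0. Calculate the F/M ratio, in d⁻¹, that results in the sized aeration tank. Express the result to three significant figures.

F/M ≈ 0.329 d⁻¹

Biomass mass balance (decay neglected): V·X = Y·Q·(S₀ − S)·θ_c, so V = 0.570 × 1430 × (1620 − 14.9) × 5.38 / 2470 = 2850 m³.
F/M = Q·S₀ / (V·X) = 1430 × 1620 / (2850 × 2470) = 0.3291 g soluble BOD₅·(g VSS·d)⁻¹.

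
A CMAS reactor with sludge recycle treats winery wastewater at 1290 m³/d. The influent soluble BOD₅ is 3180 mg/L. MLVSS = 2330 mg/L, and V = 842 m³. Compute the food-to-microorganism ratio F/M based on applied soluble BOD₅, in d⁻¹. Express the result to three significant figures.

F/M = Q·S₀ / (V·X) = 1290 × 3180 / (842.0 × 2330) = 2.091 g soluble BOD₅·(g VSS·d)⁻¹.

F/M ≈ 2.09 d⁻¹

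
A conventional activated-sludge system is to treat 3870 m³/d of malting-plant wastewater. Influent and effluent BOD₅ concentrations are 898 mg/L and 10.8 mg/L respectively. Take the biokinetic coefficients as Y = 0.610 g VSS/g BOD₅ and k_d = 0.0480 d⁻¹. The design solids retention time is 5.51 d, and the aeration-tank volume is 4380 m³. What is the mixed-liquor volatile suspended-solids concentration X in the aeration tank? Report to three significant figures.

X ≈ 2080 mg/L

X = Y·Q·ΔS·θ_c / [V·(1 + k_d θ_c)] = 0.610 × 3870 × (898 − 10.8) × 5.51 / [4380 × (1 + 0.0480 × 5.51)] = 2084 mg/L.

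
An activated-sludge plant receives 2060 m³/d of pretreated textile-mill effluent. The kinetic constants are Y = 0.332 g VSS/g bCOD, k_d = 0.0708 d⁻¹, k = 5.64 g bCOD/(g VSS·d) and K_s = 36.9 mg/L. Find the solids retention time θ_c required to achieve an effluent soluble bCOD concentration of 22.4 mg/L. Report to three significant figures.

θ_c ≈ 1.57 d

From 1/θ_c = Y·k·S/(K_s + S) − k_d: Y·k·S/(K_s+S) = 0.332 × 5.64 × 22.4 / (36.9 + 22.4) = 0.7073 d⁻¹.
1/θ_c = 0.7073 − 0.0708 = 0.6365 d⁻¹, so θ_c = 1.571 d.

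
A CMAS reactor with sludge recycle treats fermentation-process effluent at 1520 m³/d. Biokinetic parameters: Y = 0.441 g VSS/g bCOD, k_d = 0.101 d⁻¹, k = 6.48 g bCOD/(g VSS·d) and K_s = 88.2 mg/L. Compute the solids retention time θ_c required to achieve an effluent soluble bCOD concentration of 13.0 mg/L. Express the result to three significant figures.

θ_c ≈ 3.76 d

Specific growth rate at S = 13.0 mg/L: μ = YkS/(K_s+S) = 0.441·6.48·13.0/(88.2+13.0) = 0.3671 d⁻¹.
θ_c = 1/(μ − k_d) = 1/(0.3671 − 0.101) = 1/0.2661 = 3.758 d.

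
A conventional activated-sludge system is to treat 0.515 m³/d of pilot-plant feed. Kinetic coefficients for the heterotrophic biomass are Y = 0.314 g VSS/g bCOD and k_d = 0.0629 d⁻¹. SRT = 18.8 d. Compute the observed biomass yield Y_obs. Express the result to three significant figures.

Y_obs ≈ 0.144 g VSS/g bCOD

Observed yield with endogenous decay: Y_obs = Y / (1 + k_d·θ_c) = 0.314 / (1 + 0.0629 × 18.8) = 0.314 / 2.183 = 0.1439 g VSS/g bCOD.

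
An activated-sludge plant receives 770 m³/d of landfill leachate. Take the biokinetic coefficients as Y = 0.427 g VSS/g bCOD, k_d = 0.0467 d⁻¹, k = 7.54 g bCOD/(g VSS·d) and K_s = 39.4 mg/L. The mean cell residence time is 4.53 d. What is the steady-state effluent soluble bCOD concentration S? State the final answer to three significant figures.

S ≈ 3.57 mg/L

For a completely mixed reactor with recycle the Lawrence–McCarty relation gives S = K_s·(1 + k_d·θ_c) / [θ_c·(Y·k − k_d) − 1] = 39.4 × (1 + 0.0467 × 4.53) / [4.53 × (0.427 × 7.54 − 0.0467) − 1] = 47.74 / 13.37 = 3.569 mg/L.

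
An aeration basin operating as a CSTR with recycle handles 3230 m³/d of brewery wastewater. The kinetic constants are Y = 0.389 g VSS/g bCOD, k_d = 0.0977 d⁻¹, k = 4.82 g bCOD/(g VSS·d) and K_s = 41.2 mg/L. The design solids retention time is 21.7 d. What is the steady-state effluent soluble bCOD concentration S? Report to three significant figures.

Effluent substrate depends only on kinetics and SRT: S = K_s(1 + k_d θ_c) / [θ_c(Yk − k_d) − 1] = 41.2 × (1 + 0.0977 × 21.7) / [21.7 × (0.389 × 4.82 − 0.0977) − 1] = 128.5 / 37.57 = 3.422 mg/L.

S ≈ 3.42 mg/L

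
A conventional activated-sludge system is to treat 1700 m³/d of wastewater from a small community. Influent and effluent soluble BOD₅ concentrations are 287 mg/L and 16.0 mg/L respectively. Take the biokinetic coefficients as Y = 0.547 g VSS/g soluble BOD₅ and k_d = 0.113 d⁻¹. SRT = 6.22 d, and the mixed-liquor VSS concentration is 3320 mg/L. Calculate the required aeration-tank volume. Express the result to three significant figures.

V ≈ 277 m³

From the SRT design equation V = Y Q (S₀−S) θ_c / [X (1 + k_d θ_c)] = 0.547 × 1700 × (287 − 16.0) × 6.22 / [3320 × (1 + 0.113 × 6.22)] = 1.57×10^6 / 5653 = 277.3 m³.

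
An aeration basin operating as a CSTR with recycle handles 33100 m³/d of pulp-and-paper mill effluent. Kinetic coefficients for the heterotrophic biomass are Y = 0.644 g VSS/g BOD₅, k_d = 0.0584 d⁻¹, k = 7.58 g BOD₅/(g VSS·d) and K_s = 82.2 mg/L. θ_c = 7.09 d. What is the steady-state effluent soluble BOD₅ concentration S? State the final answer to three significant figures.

S ≈ 3.50 mg/L

For a completely mixed reactor with recycle the Lawrence–McCarty relation gives S = K_s·(1 + k_d·θ_c) / [θ_c·(Y·k − k_d) − 1] = 82.2 × (1 + 0.0584 × 7.09) / [7.09 × (0.644 × 7.58 − 0.0584) − 1] = 116.2 / 33.20 = 3.501 mg/L.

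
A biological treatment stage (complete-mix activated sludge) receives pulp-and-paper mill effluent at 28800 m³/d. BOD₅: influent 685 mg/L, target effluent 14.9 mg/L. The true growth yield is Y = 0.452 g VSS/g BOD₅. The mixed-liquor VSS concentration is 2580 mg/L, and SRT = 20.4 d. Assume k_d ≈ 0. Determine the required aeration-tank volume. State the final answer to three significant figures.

V ≈ 69000 m³

With k_d = 0 the design equation reduces to V = Y Q (S₀−S) θ_c / X = 0.452 × 28800 × (685 − 14.9) × 20.4 / 2580 = 68973 m³.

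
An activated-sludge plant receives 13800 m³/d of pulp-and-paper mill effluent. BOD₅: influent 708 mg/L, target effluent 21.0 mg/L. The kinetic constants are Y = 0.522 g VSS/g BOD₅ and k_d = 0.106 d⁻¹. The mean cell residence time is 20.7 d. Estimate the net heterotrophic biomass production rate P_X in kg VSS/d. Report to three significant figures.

Y_obs = Y / (1 + k_d θ_c) = 0.522 / (1 + 0.106 × 20.7) = 0.522 / 3.194 = 0.1634.
Mass of BOD₅ removed per day: Q(S₀ − S) = 13800 × 687.0 g/m³ = 9481 kg/d.
P_X = Y_obs · Q(S₀ − S) = 0.1634 × 9481 = 1549 kg VSS/d.

P_X ≈ 1550 kg VSS/d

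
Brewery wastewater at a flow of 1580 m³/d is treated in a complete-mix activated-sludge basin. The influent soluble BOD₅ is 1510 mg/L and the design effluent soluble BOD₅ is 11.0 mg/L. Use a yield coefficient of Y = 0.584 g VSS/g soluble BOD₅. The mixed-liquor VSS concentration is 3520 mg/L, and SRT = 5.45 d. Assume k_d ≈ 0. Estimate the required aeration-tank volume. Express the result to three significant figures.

V ≈ 2140 m³

V·X = Y·Q·ΔS·θ_c gives V = 0.584 × 1580 × (1510 − 11.0) × 5.45 / 3520 = 2142 m³.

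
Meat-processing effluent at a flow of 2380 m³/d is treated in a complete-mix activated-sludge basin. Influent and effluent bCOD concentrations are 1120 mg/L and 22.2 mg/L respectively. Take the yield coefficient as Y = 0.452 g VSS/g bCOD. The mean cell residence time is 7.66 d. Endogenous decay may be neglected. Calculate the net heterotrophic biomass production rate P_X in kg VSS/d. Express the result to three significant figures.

No decay correction is needed, so Y_obs = Y = 0.452.
Mass of bCOD removed per day: Q(S₀ − S) = 2380 × 1098 g/m³ = 2613 kg/d.
So the net sludge growth is P_X = 0.4520 × 2613 = 1181 kg VSS/d.

P_X ≈ 1180 kg VSS/d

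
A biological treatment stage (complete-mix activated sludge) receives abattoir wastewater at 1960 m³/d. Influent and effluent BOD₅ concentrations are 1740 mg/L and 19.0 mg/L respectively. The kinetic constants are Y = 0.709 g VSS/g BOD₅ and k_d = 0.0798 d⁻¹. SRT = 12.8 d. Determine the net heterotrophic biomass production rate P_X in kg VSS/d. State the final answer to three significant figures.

P_X ≈ 1180 kg VSS/d

Y_obs = Y / (1 + k_d θ_c) = 0.709 / (1 + 0.0798 × 12.8) = 0.709 / 2.021 = 0.3507.
Q·(S₀ − S) = 1960 × (1740 − 19.0) × 10⁻³ = 3373 kg/d removed.
Biomass produced: P_X = Y_obs·Q·ΔS = 0.3507 × 3373 ≈ 1183 kg VSS/d.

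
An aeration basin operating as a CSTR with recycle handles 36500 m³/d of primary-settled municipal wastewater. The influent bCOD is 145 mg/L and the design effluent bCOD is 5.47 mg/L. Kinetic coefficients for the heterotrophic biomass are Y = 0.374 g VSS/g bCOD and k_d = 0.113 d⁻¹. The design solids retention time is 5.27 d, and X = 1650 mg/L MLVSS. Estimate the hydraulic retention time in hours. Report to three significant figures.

Rearranging the biomass balance for a CMAS with decay, V = Y·Q·ΔS·θ_c / [X·(1+k_d θ_c)] = 0.374 × 36500 × (145 − 5.47) × 5.27 / [1650 × (1 + 0.113 × 5.27)] = 1×10^7 / 2633 = 3813 m³.
τ = V/Q = 3813/36500 = 0.1045 d, or 2.507 h.

τ ≈ 2.51 h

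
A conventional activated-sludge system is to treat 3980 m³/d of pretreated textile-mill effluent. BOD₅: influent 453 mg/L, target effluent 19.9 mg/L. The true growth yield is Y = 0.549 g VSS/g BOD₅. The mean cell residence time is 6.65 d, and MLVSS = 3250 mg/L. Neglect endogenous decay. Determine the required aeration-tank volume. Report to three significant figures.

With k_d = 0 the design equation reduces to V = Y Q (S₀−S) θ_c / X = 0.549 × 3980 × (453 − 19.9) × 6.65 / 3250 = 1936 m³.

V ≈ 1940 m³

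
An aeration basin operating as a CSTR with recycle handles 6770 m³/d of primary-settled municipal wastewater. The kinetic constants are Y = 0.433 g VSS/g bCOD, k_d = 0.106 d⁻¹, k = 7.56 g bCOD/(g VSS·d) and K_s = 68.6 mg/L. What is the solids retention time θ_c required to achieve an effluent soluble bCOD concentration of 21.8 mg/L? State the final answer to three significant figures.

From 1/θ_c = Y·k·S/(K_s + S) − k_d: Y·k·S/(K_s+S) = 0.433 × 7.56 × 21.8 / (68.6 + 21.8) = 0.7894 d⁻¹.
θ_c = 1/(μ − k_d) = 1/(0.7894 − 0.106) = 1/0.6834 = 1.463 d.

θ_c ≈ 1.46 d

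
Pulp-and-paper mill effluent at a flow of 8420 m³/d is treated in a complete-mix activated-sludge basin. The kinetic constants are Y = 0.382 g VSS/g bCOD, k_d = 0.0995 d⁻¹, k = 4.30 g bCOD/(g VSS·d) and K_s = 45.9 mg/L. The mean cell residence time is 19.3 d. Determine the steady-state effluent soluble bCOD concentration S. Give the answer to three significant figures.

S ≈ 4.66 mg/L

For a completely mixed reactor with recycle the Lawrence–McCarty relation gives S = K_s·(1 + k_d·θ_c) / [θ_c·(Y·k − k_d) − 1] = 45.9 × (1 + 0.0995 × 19.3) / [19.3 × (0.382 × 4.30 − 0.0995) − 1] = 134.0 / 28.78 = 4.657 mg/L.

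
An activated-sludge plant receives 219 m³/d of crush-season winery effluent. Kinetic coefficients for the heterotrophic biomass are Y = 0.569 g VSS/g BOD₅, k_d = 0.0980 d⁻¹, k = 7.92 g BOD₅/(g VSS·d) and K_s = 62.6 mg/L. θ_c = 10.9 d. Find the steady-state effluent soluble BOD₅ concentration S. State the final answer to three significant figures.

S ≈ 2.75 mg/L

From the Monod/SRT balance for a CMAS, S = K_s·(1+k_d θ_c)/[θ_c·(Y k − k_d) − 1] = 62.6 × (1 + 0.0980 × 10.9) / [10.9 × (0.569 × 7.92 − 0.0980) − 1] = 129.5 / 47.05 = 2.752 mg/L.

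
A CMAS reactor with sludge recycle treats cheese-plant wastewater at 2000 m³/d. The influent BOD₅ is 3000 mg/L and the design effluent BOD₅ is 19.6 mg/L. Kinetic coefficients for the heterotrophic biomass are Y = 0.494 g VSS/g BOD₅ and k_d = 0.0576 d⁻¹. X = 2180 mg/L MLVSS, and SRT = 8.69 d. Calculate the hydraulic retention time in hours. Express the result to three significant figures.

Rearranging the biomass balance for a CMAS with decay, V = Y·Q·ΔS·θ_c / [X·(1+k_d θ_c)] = 0.494 × 2000 × (3000 − 19.6) × 8.69 / [2180 × (1 + 0.0576 × 8.69)] = 2.56×10^7 / 3271 = 7823 m³.
HRT = V/Q = 7823 m³ / 2000 m³·d⁻¹ = 3.911 d × 24 = 93.87 h.

τ ≈ 93.9 h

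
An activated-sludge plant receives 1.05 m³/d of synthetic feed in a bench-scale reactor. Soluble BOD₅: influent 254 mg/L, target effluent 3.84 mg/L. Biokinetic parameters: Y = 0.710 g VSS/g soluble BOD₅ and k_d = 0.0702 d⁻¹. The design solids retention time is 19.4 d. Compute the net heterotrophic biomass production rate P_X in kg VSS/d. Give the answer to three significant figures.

Observed yield with endogenous decay: Y_obs = Y / (1 + k_d·θ_c) = 0.710 / (1 + 0.0702 × 19.4) = 0.710 / 2.362 = 0.3006 g VSS/g soluble BOD₅.
Q·(S₀ − S) = 1.05 × (254 − 3.84) × 10⁻³ = 0.2627 kg/d removed.
P_X = Y_obs · Q(S₀ − S) = 0.3006 × 0.2627 = 0.07896 kg VSS/d.

P_X ≈ 0.0790 kg VSS/d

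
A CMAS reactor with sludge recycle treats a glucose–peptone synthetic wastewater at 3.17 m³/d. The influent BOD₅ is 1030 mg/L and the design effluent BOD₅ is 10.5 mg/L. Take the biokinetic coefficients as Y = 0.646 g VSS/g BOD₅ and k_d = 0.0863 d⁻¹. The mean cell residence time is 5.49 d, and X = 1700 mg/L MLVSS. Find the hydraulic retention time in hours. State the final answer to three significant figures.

From the SRT design equation V = Y Q (S₀−S) θ_c / [X (1 + k_d θ_c)] = 0.646 × 3.17 × (1030 − 10.5) × 5.49 / [1700 × (1 + 0.0863 × 5.49)] = 1.15×10^4 / 2505 = 4.575 m³.
Hydraulic retention time τ = V/Q = 4.575 / 3.17 = 1.443 d = 34.64 h.

τ ≈ 34.6 h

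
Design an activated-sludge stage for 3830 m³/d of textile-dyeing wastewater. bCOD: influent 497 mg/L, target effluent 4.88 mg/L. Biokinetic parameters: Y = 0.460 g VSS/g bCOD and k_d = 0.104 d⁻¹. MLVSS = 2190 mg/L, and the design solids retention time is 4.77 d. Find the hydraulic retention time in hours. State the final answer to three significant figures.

τ ≈ 7.91 h

Rearranging the biomass balance for a CMAS with decay, V = Y·Q·ΔS·θ_c / [X·(1+k_d θ_c)] = 0.460 × 3830 × (497 − 4.88) × 4.77 / [2190 × (1 + 0.104 × 4.77)] = 4.14×10^6 / 3276 = 1262 m³.
τ = V/Q = 1262/3830 = 0.3296 d, or 7.910 h.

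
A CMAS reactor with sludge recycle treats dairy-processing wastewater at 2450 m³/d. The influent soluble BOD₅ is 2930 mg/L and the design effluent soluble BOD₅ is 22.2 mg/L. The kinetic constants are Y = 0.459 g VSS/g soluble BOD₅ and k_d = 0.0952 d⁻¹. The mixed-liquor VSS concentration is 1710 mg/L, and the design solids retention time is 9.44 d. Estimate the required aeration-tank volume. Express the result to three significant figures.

V ≈ 9510 m³

Rearranging the biomass balance for a CMAS with decay, V = Y·Q·ΔS·θ_c / [X·(1+k_d θ_c)] = 0.459 × 2450 × (2930 − 22.2) × 9.44 / [1710 × (1 + 0.0952 × 9.44)] = 3.09×10^7 / 3247 = 9507 m³.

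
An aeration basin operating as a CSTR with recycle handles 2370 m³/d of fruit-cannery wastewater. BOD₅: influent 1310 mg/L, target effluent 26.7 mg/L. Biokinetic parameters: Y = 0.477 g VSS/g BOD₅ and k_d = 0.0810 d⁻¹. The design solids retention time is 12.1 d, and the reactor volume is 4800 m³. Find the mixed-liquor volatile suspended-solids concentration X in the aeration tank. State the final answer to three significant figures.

X = Y·Q·ΔS·θ_c / [V·(1 + k_d θ_c)] = 0.477 × 2370 × (1310 − 26.7) × 12.1 / [4800 × (1 + 0.0810 × 12.1)] = 1847 mg/L.

X ≈ 1850 mg/L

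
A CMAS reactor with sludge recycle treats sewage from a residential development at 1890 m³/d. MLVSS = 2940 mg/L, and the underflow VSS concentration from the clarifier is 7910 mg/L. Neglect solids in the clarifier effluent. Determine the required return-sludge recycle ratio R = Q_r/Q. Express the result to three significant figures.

R ≈ 0.592

Solids balance on the clarifier gives (1+R)X = R·X_r, so R = X/(X_r − X) = 2940 / (7910 − 2940) = 0.5915.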